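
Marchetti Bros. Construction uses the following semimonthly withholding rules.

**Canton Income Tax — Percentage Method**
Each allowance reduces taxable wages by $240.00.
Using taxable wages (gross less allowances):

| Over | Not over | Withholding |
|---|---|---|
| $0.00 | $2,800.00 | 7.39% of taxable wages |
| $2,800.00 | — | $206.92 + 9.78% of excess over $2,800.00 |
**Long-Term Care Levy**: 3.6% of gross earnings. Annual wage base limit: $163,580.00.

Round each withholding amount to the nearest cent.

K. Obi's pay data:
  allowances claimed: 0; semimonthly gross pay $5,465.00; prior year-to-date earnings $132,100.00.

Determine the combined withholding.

$664.30

Canton Income Tax: taxable = $5,465.00
  $206.92 + 9.78% × ($5,465.00 − $2,800.00) = $206.92 + 9.78% × $2,665.00 = $467.56
Long-Term Care Levy: 3.6% × $5,465.00 = $196.74
Total: $467.56 + $196.74 = $664.30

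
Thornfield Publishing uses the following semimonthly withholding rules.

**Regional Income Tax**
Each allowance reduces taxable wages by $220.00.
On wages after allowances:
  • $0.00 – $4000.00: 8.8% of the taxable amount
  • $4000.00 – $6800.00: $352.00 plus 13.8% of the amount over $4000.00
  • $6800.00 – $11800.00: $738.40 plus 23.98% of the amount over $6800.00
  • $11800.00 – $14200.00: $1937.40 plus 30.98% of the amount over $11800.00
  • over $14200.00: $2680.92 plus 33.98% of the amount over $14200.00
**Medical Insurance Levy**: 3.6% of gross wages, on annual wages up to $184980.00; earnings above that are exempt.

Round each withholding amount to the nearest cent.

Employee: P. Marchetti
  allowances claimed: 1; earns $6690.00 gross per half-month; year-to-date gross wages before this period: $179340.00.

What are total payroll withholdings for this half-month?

Regional Income Tax: taxable = $6690.00 − 1×$220.00 = $6470.00
  $352.00 + 13.8% × ($6470.00 − $4000.00) = $352.00 + 13.8% × $2470.00 = $692.86
Medical Insurance Levy: cap $184980.00 − YTD $179340.00 = $5640.00 subject; 3.6% × $5640.00 = $203.04
Total: $692.86 + $203.04 = $895.90

$895.90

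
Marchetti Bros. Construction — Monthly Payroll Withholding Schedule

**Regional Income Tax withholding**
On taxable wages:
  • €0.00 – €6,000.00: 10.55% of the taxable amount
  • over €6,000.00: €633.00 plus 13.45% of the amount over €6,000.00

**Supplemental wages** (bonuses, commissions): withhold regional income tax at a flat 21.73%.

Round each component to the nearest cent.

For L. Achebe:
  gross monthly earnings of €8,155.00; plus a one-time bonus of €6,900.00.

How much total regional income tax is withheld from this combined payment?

€2,422.22

Regional Income Tax: taxable = €8,155.00
  €633.00 + 13.45% × (€8,155.00 − €6,000.00) = €633.00 + 13.45% × €2,155.00 = €922.85
Supplemental (21.73% flat on bonus): 21.73% × €6,900.00 = €1,499.37
Total regional income tax: €922.85 + €1,499.37 = €2,422.22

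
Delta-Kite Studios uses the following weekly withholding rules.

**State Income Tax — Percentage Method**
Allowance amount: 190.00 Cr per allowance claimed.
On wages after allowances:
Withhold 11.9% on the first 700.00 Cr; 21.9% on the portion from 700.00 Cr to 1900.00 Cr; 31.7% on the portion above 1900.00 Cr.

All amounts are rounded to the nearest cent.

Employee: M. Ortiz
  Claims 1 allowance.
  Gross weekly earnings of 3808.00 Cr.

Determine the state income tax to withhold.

State Income Tax: taxable = 3808.00 Cr − 1×190.00 Cr = 3618.00 Cr
  346.10 Cr + 31.7% × (3618.00 Cr − 1900.00 Cr) = 346.10 Cr + 31.7% × 1718.00 Cr = 890.71 Cr

890.71 Cr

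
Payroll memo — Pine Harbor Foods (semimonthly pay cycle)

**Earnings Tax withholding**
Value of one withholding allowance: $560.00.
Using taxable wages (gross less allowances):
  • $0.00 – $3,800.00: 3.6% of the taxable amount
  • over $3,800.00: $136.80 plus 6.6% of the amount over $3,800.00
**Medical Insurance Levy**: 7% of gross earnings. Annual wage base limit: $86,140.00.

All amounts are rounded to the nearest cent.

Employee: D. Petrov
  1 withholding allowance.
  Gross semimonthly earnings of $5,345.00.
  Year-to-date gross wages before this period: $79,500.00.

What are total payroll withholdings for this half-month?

Earnings Tax: taxable = $5,345.00 − 1×$560.00 = $4,785.00
  $136.80 + 6.6% × ($4,785.00 − $3,800.00) = $136.80 + 6.6% × $985.00 = $201.81
Medical Insurance Levy: 7% × $5,345.00 = $374.15
Total: $201.81 + $374.15 = $575.96

$575.96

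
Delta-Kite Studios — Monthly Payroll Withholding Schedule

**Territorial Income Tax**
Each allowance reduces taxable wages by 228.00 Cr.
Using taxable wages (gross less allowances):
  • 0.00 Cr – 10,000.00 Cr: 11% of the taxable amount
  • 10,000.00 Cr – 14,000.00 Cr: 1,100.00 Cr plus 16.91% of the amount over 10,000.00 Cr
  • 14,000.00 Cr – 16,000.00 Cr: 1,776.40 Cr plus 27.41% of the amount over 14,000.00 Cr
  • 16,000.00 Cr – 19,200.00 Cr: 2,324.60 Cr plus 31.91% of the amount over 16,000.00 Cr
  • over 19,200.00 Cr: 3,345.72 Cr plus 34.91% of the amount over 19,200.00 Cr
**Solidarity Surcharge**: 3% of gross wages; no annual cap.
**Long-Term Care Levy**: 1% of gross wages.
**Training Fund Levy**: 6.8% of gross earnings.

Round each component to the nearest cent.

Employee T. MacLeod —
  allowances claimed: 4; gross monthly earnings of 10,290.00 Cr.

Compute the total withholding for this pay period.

2,142.90 Cr

Territorial Income Tax: taxable = 10,290.00 Cr − 4×228.00 Cr = 9,378.00 Cr
  11% × 9,378.00 Cr = 1,031.58 Cr
Solidarity Surcharge: 3% × 10,290.00 Cr = 308.70 Cr
Long-Term Care Levy: 1% × 10,290.00 Cr = 102.90 Cr
Training Fund Levy: 6.8% × 10,290.00 Cr = 699.72 Cr
Total: 1,031.58 Cr + 308.70 Cr + 102.90 Cr + 699.72 Cr = 2,142.90 Cr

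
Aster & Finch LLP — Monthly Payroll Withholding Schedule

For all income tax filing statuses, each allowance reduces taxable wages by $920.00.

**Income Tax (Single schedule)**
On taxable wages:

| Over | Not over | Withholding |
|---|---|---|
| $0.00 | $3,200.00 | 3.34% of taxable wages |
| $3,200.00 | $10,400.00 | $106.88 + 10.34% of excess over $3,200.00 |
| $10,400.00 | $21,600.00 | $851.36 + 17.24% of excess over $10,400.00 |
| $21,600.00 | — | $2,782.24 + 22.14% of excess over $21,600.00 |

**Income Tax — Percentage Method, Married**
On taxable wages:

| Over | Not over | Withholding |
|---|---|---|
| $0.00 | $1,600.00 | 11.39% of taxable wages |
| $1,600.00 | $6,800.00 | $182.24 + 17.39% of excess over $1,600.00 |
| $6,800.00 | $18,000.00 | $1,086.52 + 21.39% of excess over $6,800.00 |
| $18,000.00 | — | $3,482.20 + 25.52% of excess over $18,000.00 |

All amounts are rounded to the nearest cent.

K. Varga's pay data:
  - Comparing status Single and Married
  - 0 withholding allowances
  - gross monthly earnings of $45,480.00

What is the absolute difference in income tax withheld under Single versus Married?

$2,425.83

Income Tax (Single): taxable = $45,480.00
  $2,782.24 + 22.14% × ($45,480.00 − $21,600.00) = $2,782.24 + 22.14% × $23,880.00 = $8,069.27
Income Tax (Married): taxable = $45,480.00
  $3,482.20 + 25.52% × ($45,480.00 − $18,000.00) = $3,482.20 + 25.52% × $27,480.00 = $10,495.10
Difference: |$8,069.27 − $10,495.10| = $2,425.83 (higher under Married)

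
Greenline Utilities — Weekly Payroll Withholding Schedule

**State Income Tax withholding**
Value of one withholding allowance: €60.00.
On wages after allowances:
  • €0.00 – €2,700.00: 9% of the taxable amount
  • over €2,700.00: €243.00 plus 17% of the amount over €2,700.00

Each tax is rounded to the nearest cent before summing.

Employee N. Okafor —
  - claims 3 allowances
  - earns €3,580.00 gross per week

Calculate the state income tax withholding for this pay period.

State Income Tax: taxable = €3,580.00 − 3×€60.00 = €3,400.00
  €243.00 + 17% × (€3,400.00 − €2,700.00) = €243.00 + 17% × €700.00 = €362.00

€362.00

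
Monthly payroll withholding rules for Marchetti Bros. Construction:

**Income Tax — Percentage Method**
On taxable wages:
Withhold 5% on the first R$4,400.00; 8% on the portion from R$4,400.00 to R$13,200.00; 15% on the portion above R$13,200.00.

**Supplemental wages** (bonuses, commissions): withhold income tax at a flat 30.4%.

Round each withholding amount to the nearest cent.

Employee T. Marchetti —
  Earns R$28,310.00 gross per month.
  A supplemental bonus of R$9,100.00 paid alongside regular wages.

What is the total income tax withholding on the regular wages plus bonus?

R$5,956.90

Income Tax: taxable = R$28,310.00
  R$924.00 + 15% × (R$28,310.00 − R$13,200.00) = R$924.00 + 15% × R$15,110.00 = R$3,190.50
Supplemental (30.4% flat on bonus): 30.4% × R$9,100.00 = R$2,766.40
Total income tax: R$3,190.50 + R$2,766.40 = R$5,956.90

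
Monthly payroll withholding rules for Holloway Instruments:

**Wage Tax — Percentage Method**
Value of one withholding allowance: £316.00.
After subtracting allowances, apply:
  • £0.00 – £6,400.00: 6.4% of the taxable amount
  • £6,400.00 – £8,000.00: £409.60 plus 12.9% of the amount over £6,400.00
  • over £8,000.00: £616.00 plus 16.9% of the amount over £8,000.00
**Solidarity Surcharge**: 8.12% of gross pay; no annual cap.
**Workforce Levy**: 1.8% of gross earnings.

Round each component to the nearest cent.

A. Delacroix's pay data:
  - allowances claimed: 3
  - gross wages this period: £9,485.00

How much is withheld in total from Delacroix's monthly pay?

£1,647.66

Wage Tax: taxable = £9,485.00 − 3×£316.00 = £8,537.00
  £616.00 + 16.9% × (£8,537.00 − £8,000.00) = £616.00 + 16.9% × £537.00 = £706.75
Solidarity Surcharge: 8.12% × £9,485.00 = £770.18
Workforce Levy: 1.8% × £9,485.00 = £170.73
Total: £706.75 + £770.18 + £170.73 = £1,647.66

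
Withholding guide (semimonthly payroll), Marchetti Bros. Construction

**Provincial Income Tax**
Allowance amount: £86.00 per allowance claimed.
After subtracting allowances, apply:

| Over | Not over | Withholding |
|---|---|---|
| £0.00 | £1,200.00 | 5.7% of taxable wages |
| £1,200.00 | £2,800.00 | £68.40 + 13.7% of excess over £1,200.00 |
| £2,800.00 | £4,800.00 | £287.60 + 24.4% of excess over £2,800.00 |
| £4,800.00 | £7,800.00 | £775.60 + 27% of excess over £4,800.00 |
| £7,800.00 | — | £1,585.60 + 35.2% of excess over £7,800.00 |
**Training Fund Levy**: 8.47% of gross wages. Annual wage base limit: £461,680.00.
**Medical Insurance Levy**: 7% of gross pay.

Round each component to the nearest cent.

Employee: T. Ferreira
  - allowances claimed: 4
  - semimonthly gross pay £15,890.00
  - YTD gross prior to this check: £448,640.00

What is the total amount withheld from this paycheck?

Provincial Income Tax: taxable = £15,890.00 − 4×£86.00 = £15,546.00
  £1,585.60 + 35.2% × (£15,546.00 − £7,800.00) = £1,585.60 + 35.2% × £7,746.00 = £4,312.19
Training Fund Levy: cap £461,680.00 − YTD £448,640.00 = £13,040.00 subject; 8.47% × £13,040.00 = £1,104.49
Medical Insurance Levy: 7% × £15,890.00 = £1,112.30
Total: £4,312.19 + £1,104.49 + £1,112.30 = £6,528.98

£6,528.98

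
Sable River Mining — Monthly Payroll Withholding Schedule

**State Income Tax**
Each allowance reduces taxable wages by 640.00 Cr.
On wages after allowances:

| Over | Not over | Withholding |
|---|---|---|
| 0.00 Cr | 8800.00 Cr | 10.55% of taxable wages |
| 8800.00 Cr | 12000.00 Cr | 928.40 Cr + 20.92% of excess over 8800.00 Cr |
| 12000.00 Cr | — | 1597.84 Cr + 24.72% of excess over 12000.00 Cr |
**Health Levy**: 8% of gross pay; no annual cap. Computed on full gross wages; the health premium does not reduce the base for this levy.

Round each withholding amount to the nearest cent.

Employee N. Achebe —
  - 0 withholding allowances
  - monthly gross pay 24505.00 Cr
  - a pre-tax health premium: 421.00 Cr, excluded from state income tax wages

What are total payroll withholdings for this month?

6545.40 Cr

State Income Tax: taxable = 24505.00 Cr − 421.00 Cr = 24084.00 Cr
  1597.84 Cr + 24.72% × (24084.00 Cr − 12000.00 Cr) = 1597.84 Cr + 24.72% × 12084.00 Cr = 4585.00 Cr
Health Levy: 8% × 24505.00 Cr = 1960.40 Cr
Total: 4585.00 Cr + 1960.40 Cr = 6545.40 Cr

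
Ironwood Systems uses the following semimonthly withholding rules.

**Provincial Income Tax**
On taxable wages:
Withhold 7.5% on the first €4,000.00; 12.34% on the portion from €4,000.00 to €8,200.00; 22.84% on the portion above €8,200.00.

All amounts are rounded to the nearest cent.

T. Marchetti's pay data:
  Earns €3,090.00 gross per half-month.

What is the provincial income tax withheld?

Provincial Income Tax: taxable = €3,090.00
  7.5% × €3,090.00 = €231.75

€231.75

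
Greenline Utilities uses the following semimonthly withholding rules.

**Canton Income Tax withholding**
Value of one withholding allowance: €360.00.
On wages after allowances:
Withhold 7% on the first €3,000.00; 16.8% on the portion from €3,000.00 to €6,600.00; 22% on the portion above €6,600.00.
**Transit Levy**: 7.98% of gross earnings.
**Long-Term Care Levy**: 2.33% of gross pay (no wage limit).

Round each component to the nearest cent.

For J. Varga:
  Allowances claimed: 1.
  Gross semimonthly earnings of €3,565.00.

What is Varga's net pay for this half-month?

Canton Income Tax: taxable = €3,565.00 − 1×€360.00 = €3,205.00
  €210.00 + 16.8% × (€3,205.00 − €3,000.00) = €210.00 + 16.8% × €205.00 = €244.44
Transit Levy: 7.98% × €3,565.00 = €284.49
Long-Term Care Levy: 2.33% × €3,565.00 = €83.06
Total withheld: €244.44 + €284.49 + €83.06 = €611.99
Net pay: €3,565.00 − €611.99 = €2,953.01

€2,953.01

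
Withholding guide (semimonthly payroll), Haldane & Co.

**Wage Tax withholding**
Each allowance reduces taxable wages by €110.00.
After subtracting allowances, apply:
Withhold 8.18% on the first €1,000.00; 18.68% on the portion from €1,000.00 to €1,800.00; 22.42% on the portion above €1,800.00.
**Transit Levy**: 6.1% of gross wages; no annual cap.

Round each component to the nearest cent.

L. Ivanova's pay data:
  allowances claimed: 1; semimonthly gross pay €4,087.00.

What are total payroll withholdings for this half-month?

€968.63

Wage Tax: taxable = €4,087.00 − 1×€110.00 = €3,977.00
  €231.24 + 22.42% × (€3,977.00 − €1,800.00) = €231.24 + 22.42% × €2,177.00 = €719.32
Transit Levy: 6.1% × €4,087.00 = €249.31
Total: €719.32 + €249.31 = €968.63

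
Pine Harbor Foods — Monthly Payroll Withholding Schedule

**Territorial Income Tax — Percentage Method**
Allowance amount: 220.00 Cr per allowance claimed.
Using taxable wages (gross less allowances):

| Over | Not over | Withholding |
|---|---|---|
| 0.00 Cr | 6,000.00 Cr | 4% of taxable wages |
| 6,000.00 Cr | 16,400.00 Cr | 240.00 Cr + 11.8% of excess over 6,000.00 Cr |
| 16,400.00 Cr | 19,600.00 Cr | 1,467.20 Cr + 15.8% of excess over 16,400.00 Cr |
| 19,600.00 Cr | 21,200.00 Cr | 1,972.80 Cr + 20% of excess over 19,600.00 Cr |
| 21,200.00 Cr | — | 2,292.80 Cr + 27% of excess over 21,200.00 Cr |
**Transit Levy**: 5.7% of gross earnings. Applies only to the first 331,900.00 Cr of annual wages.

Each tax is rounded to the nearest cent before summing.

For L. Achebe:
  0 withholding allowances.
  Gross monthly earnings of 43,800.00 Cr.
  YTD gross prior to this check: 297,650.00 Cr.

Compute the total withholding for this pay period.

Territorial Income Tax: taxable = 43,800.00 Cr
  2,292.80 Cr + 27% × (43,800.00 Cr − 21,200.00 Cr) = 2,292.80 Cr + 27% × 22,600.00 Cr = 8,394.80 Cr
Transit Levy: cap 331,900.00 Cr − YTD 297,650.00 Cr = 34,250.00 Cr subject; 5.7% × 34,250.00 Cr = 1,952.25 Cr
Total: 8,394.80 Cr + 1,952.25 Cr = 10,347.05 Cr

10,347.05 Cr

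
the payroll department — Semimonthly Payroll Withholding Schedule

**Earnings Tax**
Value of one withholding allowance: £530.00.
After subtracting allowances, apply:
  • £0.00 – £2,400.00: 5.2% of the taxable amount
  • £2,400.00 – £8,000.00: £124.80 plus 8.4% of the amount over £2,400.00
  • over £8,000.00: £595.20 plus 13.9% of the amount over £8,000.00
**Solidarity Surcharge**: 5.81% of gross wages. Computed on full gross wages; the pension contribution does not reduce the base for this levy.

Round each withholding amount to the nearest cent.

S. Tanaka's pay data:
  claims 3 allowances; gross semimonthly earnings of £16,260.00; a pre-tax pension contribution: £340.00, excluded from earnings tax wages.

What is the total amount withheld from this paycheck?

Earnings Tax: taxable = £16,260.00 − £340.00 − 3×£530.00 = £14,330.00
  £595.20 + 13.9% × (£14,330.00 − £8,000.00) = £595.20 + 13.9% × £6,330.00 = £1,475.07
Solidarity Surcharge: 5.81% × £16,260.00 = £944.71
Total: £1,475.07 + £944.71 = £2,419.78

£2,419.78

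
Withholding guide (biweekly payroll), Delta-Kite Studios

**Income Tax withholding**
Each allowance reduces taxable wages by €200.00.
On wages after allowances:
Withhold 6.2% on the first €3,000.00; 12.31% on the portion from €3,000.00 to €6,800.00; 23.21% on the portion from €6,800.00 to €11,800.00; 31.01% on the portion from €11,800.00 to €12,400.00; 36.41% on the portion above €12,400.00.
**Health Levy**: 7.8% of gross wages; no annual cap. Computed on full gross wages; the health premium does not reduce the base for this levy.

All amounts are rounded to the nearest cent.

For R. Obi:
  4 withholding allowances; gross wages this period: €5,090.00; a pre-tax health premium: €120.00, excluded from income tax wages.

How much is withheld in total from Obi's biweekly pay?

€727.05

Income Tax: taxable = €5,090.00 − €120.00 − 4×€200.00 = €4,170.00
  €186.00 + 12.31% × (€4,170.00 − €3,000.00) = €186.00 + 12.31% × €1,170.00 = €330.03
Health Levy: 7.8% × €5,090.00 = €397.02
Total: €330.03 + €397.02 = €727.05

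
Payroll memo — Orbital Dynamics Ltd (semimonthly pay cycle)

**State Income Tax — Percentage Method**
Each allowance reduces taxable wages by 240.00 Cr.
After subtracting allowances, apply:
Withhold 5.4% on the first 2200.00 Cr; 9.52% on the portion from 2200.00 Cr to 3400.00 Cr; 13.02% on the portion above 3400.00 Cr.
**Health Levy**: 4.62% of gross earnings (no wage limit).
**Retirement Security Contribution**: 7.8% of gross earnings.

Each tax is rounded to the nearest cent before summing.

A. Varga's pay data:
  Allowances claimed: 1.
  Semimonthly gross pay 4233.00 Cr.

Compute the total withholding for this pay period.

State Income Tax: taxable = 4233.00 Cr − 1×240.00 Cr = 3993.00 Cr
  233.04 Cr + 13.02% × (3993.00 Cr − 3400.00 Cr) = 233.04 Cr + 13.02% × 593.00 Cr = 310.25 Cr
Health Levy: 4.62% × 4233.00 Cr = 195.56 Cr
Retirement Security Contribution: 7.8% × 4233.00 Cr = 330.17 Cr
Total: 310.25 Cr + 195.56 Cr + 330.17 Cr = 835.98 Cr

835.98 Cr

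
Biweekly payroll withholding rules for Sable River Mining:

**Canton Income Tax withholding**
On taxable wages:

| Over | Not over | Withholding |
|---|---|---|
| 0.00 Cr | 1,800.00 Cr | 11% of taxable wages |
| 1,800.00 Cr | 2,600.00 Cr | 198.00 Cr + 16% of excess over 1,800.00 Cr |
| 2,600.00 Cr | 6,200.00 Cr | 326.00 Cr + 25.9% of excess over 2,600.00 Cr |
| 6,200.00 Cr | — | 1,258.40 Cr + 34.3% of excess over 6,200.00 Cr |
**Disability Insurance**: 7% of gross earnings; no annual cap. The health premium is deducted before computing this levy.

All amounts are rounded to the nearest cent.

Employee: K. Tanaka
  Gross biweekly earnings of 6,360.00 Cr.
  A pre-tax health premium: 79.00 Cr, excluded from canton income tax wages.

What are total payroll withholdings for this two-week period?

Canton Income Tax: taxable = 6,360.00 Cr − 79.00 Cr = 6,281.00 Cr
  1,258.40 Cr + 34.3% × (6,281.00 Cr − 6,200.00 Cr) = 1,258.40 Cr + 34.3% × 81.00 Cr = 1,286.18 Cr
Disability Insurance: 7% × 6,281.00 Cr = 439.67 Cr
Total: 1,286.18 Cr + 439.67 Cr = 1,725.85 Cr

1,725.85 Cr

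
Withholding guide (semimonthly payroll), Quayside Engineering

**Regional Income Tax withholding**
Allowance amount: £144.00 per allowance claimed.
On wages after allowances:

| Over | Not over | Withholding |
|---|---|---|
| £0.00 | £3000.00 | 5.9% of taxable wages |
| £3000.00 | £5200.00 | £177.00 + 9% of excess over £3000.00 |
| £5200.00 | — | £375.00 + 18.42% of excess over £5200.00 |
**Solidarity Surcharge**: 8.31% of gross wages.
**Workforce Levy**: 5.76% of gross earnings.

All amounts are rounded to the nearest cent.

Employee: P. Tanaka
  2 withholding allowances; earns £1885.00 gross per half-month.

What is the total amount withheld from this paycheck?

£359.44

Regional Income Tax: taxable = £1885.00 − 2×£144.00 = £1597.00
  5.9% × £1597.00 = £94.22
Solidarity Surcharge: 8.31% × £1885.00 = £156.64
Workforce Levy: 5.76% × £1885.00 = £108.58
Total: £94.22 + £156.64 + £108.58 = £359.44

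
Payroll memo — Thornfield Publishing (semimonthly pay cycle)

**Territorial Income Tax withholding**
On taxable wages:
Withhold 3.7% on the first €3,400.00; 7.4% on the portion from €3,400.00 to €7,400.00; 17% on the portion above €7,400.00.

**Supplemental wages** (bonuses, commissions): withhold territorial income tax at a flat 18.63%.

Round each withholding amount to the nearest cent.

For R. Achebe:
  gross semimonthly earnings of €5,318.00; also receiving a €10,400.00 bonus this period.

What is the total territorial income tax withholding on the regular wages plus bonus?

€2,205.25

Territorial Income Tax: taxable = €5,318.00
  €125.80 + 7.4% × (€5,318.00 − €3,400.00) = €125.80 + 7.4% × €1,918.00 = €267.73
Supplemental (18.63% flat on bonus): 18.63% × €10,400.00 = €1,937.52
Total territorial income tax: €267.73 + €1,937.52 = €2,205.25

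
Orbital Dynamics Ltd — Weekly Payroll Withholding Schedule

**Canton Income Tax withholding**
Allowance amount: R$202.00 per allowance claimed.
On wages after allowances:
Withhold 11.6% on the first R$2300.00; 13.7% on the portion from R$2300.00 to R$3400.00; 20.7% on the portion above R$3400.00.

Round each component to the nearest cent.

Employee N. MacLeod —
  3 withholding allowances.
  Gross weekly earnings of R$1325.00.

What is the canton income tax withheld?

R$83.40

Canton Income Tax: taxable = R$1325.00 − 3×R$202.00 = R$719.00
  11.6% × R$719.00 = R$83.40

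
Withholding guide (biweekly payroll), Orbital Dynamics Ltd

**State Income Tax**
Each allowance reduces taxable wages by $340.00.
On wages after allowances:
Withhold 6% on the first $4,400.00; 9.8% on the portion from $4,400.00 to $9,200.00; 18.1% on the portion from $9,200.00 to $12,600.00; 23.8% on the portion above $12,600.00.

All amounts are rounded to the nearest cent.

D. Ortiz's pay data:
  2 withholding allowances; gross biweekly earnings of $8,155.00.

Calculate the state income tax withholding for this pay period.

$565.35

State Income Tax: taxable = $8,155.00 − 2×$340.00 = $7,475.00
  $264.00 + 9.8% × ($7,475.00 − $4,400.00) = $264.00 + 9.8% × $3,075.00 = $565.35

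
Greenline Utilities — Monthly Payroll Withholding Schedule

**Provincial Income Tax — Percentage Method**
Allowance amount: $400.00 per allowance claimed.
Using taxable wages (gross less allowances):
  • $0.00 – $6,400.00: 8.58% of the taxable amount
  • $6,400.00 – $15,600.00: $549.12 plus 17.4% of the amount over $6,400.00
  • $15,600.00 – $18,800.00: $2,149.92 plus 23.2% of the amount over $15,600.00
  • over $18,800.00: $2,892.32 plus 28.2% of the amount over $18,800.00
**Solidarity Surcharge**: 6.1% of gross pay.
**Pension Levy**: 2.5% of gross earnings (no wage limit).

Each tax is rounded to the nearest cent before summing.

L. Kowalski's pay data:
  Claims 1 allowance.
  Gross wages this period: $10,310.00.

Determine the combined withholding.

Provincial Income Tax: taxable = $10,310.00 − 1×$400.00 = $9,910.00
  $549.12 + 17.4% × ($9,910.00 − $6,400.00) = $549.12 + 17.4% × $3,510.00 = $1,159.86
Solidarity Surcharge: 6.1% × $10,310.00 = $628.91
Pension Levy: 2.5% × $10,310.00 = $257.75
Total: $1,159.86 + $628.91 + $257.75 = $2,046.52

$2,046.52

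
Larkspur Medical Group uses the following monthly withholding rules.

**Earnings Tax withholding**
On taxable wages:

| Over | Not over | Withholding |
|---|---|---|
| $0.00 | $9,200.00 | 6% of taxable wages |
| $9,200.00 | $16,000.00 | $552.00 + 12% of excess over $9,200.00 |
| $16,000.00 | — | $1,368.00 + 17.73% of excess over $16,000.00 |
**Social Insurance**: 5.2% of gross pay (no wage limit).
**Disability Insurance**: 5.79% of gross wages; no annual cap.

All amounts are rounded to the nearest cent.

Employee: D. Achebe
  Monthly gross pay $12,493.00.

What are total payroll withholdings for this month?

Earnings Tax: taxable = $12,493.00
  $552.00 + 12% × ($12,493.00 − $9,200.00) = $552.00 + 12% × $3,293.00 = $947.16
Social Insurance: 5.2% × $12,493.00 = $649.64
Disability Insurance: 5.79% × $12,493.00 = $723.34
Total: $947.16 + $649.64 + $723.34 = $2,320.14

$2,320.14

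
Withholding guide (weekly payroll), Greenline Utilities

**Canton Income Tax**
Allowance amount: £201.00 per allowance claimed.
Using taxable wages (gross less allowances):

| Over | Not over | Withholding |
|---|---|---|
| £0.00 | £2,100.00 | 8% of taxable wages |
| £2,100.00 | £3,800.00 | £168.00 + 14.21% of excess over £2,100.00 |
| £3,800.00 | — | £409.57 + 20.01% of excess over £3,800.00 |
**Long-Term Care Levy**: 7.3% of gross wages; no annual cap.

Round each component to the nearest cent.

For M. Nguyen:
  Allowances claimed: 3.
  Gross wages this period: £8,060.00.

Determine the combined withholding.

Canton Income Tax: taxable = £8,060.00 − 3×£201.00 = £7,457.00
  £409.57 + 20.01% × (£7,457.00 − £3,800.00) = £409.57 + 20.01% × £3,657.00 = £1,141.34
Long-Term Care Levy: 7.3% × £8,060.00 = £588.38
Total: £1,141.34 + £588.38 = £1,729.72

£1,729.72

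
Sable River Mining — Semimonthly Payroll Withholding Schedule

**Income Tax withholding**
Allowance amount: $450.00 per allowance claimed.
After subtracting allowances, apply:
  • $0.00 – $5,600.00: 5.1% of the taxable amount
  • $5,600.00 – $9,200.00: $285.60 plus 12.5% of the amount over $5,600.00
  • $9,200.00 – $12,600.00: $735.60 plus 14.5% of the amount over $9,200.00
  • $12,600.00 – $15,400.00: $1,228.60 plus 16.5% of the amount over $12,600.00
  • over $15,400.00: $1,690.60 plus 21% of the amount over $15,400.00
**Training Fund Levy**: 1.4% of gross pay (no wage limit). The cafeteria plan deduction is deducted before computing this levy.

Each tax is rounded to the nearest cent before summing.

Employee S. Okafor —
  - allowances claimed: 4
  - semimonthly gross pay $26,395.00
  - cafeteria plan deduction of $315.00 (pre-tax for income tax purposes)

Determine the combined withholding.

$3,920.52

Income Tax: taxable = $26,395.00 − $315.00 − 4×$450.00 = $24,280.00
  $1,690.60 + 21% × ($24,280.00 − $15,400.00) = $1,690.60 + 21% × $8,880.00 = $3,555.40
Training Fund Levy: 1.4% × $26,080.00 = $365.12
Total: $3,555.40 + $365.12 = $3,920.52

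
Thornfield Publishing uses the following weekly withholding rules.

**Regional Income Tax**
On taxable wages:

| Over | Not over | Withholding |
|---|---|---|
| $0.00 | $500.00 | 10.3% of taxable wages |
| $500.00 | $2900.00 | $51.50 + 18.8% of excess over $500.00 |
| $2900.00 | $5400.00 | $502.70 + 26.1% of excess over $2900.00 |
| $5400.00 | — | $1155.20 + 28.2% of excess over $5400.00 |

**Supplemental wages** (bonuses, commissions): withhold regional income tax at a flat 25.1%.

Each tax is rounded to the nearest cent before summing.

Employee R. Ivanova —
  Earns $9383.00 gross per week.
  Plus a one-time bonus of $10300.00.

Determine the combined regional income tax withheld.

$4863.71

Regional Income Tax: taxable = $9383.00
  $1155.20 + 28.2% × ($9383.00 − $5400.00) = $1155.20 + 28.2% × $3983.00 = $2278.41
Supplemental (25.1% flat on bonus): 25.1% × $10300.00 = $2585.30
Total regional income tax: $2278.41 + $2585.30 = $4863.71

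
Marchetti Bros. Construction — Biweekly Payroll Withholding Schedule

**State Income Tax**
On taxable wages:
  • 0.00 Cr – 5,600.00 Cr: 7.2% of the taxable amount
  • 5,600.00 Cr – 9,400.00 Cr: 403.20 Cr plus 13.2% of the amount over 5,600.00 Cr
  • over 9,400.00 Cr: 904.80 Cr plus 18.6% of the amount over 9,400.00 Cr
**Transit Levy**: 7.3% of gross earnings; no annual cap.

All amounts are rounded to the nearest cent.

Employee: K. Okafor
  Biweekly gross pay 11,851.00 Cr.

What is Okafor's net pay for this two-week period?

State Income Tax: taxable = 11,851.00 Cr
  904.80 Cr + 18.6% × (11,851.00 Cr − 9,400.00 Cr) = 904.80 Cr + 18.6% × 2,451.00 Cr = 1,360.69 Cr
Transit Levy: 7.3% × 11,851.00 Cr = 865.12 Cr
Total withheld: 1,360.69 Cr + 865.12 Cr = 2,225.81 Cr
Net pay: 11,851.00 Cr − 2,225.81 Cr = 9,625.19 Cr

9,625.19 Cr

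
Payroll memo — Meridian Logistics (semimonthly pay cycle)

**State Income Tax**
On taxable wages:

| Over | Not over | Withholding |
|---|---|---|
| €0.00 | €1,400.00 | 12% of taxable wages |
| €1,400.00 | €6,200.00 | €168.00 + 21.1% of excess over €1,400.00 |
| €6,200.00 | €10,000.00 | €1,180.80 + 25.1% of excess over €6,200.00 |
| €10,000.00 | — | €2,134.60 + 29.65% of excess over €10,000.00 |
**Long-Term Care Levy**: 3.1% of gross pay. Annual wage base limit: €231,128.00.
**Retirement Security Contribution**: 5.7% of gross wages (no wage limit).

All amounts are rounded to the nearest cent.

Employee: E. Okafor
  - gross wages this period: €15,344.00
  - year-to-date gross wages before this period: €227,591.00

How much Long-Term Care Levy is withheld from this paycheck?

Long-Term Care Levy: cap €231,128.00 − YTD €227,591.00 = €3,537.00 subject; 3.1% × €3,537.00 = €109.65

€109.65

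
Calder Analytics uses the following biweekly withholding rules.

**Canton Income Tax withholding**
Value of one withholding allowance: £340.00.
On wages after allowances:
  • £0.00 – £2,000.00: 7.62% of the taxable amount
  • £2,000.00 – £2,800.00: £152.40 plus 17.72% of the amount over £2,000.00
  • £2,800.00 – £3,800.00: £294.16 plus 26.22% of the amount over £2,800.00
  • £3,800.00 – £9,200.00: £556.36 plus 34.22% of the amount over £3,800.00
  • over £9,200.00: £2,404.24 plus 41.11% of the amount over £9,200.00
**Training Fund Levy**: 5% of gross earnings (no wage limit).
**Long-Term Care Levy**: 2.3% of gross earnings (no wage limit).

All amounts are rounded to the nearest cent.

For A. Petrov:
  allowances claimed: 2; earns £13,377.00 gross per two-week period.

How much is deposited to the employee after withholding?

£8,558.62

Canton Income Tax: taxable = £13,377.00 − 2×£340.00 = £12,697.00
  £2,404.24 + 41.11% × (£12,697.00 − £9,200.00) = £2,404.24 + 41.11% × £3,497.00 = £3,841.86
Training Fund Levy: 5% × £13,377.00 = £668.85
Long-Term Care Levy: 2.3% × £13,377.00 = £307.67
Total withheld: £3,841.86 + £668.85 + £307.67 = £4,818.38
Net pay: £13,377.00 − £4,818.38 = £8,558.62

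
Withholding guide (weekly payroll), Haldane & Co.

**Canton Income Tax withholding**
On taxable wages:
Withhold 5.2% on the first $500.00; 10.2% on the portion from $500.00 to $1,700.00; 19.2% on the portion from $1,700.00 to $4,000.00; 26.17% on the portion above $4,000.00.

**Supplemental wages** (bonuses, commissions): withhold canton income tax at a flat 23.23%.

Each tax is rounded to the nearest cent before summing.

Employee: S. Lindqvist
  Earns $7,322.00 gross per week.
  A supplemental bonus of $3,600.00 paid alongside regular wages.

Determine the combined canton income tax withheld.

$2,295.65

Canton Income Tax: taxable = $7,322.00
  $590.00 + 26.17% × ($7,322.00 − $4,000.00) = $590.00 + 26.17% × $3,322.00 = $1,459.37
Supplemental (23.23% flat on bonus): 23.23% × $3,600.00 = $836.28
Total canton income tax: $1,459.37 + $836.28 = $2,295.65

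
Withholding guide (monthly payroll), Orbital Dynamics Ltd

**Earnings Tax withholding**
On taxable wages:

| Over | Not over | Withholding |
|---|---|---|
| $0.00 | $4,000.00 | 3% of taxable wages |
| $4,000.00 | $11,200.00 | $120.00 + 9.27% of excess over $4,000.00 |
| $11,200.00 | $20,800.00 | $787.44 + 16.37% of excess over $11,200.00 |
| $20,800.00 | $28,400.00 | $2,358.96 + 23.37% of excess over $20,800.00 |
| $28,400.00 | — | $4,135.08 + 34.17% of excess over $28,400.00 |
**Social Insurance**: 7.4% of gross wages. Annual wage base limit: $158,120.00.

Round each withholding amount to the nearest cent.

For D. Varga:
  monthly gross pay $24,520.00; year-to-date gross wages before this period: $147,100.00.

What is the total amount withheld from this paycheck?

$4,043.80

Earnings Tax: taxable = $24,520.00
  $2,358.96 + 23.37% × ($24,520.00 − $20,800.00) = $2,358.96 + 23.37% × $3,720.00 = $3,228.32
Social Insurance: cap $158,120.00 − YTD $147,100.00 = $11,020.00 subject; 7.4% × $11,020.00 = $815.48
Total: $3,228.32 + $815.48 = $4,043.80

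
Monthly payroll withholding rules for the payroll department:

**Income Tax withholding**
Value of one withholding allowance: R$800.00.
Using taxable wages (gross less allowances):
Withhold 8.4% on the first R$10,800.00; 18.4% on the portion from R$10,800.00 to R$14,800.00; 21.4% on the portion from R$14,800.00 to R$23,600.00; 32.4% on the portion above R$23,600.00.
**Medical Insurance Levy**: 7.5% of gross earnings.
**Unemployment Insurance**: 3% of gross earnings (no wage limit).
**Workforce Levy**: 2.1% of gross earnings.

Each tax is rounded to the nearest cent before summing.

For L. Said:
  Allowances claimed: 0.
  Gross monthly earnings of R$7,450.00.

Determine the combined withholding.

R$1,564.50

Income Tax: taxable = R$7,450.00
  8.4% × R$7,450.00 = R$625.80
Medical Insurance Levy: 7.5% × R$7,450.00 = R$558.75
Unemployment Insurance: 3% × R$7,450.00 = R$223.50
Workforce Levy: 2.1% × R$7,450.00 = R$156.45
Total: R$625.80 + R$558.75 + R$223.50 + R$156.45 = R$1,564.50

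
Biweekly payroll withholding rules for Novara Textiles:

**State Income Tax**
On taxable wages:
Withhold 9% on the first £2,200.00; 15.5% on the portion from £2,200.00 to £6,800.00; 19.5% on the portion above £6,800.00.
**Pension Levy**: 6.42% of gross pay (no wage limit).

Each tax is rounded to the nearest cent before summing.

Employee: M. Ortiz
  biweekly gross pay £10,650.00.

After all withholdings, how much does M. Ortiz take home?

£8,304.52

State Income Tax: taxable = £10,650.00
  £911.00 + 19.5% × (£10,650.00 − £6,800.00) = £911.00 + 19.5% × £3,850.00 = £1,661.75
Pension Levy: 6.42% × £10,650.00 = £683.73
Total withheld: £1,661.75 + £683.73 = £2,345.48
Net pay: £10,650.00 − £2,345.48 = £8,304.52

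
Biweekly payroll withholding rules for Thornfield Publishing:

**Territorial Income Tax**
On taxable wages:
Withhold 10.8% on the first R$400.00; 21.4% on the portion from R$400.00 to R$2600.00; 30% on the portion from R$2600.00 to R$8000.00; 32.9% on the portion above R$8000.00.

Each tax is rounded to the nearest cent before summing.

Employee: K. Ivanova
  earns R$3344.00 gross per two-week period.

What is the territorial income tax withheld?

R$737.20

Territorial Income Tax: taxable = R$3344.00
  R$514.00 + 30% × (R$3344.00 − R$2600.00) = R$514.00 + 30% × R$744.00 = R$737.20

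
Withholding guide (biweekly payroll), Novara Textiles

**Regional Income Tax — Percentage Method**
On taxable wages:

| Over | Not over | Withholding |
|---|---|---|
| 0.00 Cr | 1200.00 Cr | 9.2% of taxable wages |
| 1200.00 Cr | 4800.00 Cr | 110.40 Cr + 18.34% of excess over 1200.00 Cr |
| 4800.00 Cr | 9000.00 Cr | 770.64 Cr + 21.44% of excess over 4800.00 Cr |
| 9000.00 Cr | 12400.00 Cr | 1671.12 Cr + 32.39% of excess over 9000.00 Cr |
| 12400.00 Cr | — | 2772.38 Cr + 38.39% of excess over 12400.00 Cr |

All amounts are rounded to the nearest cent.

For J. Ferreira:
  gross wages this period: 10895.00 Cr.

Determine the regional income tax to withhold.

Regional Income Tax: taxable = 10895.00 Cr
  1671.12 Cr + 32.39% × (10895.00 Cr − 9000.00 Cr) = 1671.12 Cr + 32.39% × 1895.00 Cr = 2284.91 Cr

2284.91 Cr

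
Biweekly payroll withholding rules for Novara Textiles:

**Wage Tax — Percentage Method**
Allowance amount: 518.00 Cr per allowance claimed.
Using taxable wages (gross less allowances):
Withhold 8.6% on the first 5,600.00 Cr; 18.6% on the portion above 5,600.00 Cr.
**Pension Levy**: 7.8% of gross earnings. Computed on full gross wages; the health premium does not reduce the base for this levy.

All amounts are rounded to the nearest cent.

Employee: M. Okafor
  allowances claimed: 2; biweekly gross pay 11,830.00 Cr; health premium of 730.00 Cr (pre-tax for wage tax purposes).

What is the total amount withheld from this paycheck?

Wage Tax: taxable = 11,830.00 Cr − 730.00 Cr − 2×518.00 Cr = 10,064.00 Cr
  481.60 Cr + 18.6% × (10,064.00 Cr − 5,600.00 Cr) = 481.60 Cr + 18.6% × 4,464.00 Cr = 1,311.90 Cr
Pension Levy: 7.8% × 11,830.00 Cr = 922.74 Cr
Total: 1,311.90 Cr + 922.74 Cr = 2,234.64 Cr

2,234.64 Cr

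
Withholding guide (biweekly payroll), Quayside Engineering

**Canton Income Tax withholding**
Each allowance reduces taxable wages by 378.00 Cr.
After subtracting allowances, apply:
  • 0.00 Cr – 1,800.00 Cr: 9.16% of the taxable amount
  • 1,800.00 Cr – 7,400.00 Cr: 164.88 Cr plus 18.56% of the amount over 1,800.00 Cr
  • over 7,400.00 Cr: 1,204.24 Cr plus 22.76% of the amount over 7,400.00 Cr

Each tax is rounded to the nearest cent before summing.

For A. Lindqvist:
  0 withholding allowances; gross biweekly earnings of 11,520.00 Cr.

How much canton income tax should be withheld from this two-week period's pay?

Canton Income Tax: taxable = 11,520.00 Cr
  1,204.24 Cr + 22.76% × (11,520.00 Cr − 7,400.00 Cr) = 1,204.24 Cr + 22.76% × 4,120.00 Cr = 2,141.95 Cr

2,141.95 Cr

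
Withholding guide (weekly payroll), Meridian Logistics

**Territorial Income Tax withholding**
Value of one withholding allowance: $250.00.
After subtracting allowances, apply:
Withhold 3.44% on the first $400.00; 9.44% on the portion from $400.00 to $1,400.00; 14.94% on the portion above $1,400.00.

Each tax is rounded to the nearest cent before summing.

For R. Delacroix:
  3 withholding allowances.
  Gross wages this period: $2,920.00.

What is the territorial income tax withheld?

$223.20

Territorial Income Tax: taxable = $2,920.00 − 3×$250.00 = $2,170.00
  $108.16 + 14.94% × ($2,170.00 − $1,400.00) = $108.16 + 14.94% × $770.00 = $223.20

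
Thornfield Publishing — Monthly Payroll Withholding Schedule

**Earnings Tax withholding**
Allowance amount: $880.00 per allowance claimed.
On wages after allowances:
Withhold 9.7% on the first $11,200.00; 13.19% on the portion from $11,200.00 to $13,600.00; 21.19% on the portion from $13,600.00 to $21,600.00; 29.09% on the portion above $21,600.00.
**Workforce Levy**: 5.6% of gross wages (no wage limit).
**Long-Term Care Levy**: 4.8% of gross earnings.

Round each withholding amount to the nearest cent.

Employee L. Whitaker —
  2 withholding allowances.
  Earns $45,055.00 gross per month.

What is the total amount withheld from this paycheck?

$14,094.96

Earnings Tax: taxable = $45,055.00 − 2×$880.00 = $43,295.00
  $3,098.16 + 29.09% × ($43,295.00 − $21,600.00) = $3,098.16 + 29.09% × $21,695.00 = $9,409.24
Workforce Levy: 5.6% × $45,055.00 = $2,523.08
Long-Term Care Levy: 4.8% × $45,055.00 = $2,162.64
Total: $9,409.24 + $2,523.08 + $2,162.64 = $14,094.96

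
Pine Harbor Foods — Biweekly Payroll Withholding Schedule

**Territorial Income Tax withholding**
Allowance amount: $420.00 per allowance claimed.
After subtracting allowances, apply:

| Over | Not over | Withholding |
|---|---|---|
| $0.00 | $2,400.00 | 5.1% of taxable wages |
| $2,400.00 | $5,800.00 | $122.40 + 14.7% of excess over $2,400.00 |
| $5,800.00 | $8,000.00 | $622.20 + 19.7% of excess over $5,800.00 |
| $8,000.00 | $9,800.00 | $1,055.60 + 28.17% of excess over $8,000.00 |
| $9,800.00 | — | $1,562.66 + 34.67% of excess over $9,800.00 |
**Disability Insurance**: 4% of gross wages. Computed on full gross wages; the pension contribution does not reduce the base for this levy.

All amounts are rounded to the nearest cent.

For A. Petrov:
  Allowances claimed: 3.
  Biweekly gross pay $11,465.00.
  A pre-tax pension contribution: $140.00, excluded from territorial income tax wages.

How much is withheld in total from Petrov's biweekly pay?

Territorial Income Tax: taxable = $11,465.00 − $140.00 − 3×$420.00 = $10,065.00
  $1,562.66 + 34.67% × ($10,065.00 − $9,800.00) = $1,562.66 + 34.67% × $265.00 = $1,654.54
Disability Insurance: 4% × $11,465.00 = $458.60
Total: $1,654.54 + $458.60 = $2,113.14

$2,113.14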